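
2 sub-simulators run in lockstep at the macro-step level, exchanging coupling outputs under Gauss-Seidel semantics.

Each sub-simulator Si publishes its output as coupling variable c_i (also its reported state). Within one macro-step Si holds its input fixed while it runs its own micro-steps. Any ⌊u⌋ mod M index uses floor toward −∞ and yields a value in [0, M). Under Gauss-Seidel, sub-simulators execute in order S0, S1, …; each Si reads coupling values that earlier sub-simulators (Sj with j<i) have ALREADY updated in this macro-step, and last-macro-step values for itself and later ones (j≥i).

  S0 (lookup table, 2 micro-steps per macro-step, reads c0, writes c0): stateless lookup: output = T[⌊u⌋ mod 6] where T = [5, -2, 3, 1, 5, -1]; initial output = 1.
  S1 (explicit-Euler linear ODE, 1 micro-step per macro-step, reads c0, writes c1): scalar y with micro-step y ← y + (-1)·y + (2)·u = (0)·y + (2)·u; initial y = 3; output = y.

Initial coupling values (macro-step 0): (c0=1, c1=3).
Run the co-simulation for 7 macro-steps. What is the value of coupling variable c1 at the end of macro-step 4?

macro 1: S0 reads c0=1 → after 2×micro: -2; S1 reads c0=-2 → after 1×micro: -4 ⇒ (c0=-2, c1=-4)
macro 2: S0 reads c0=-2 → after 2×micro: 5; S1 reads c0=5 → after 1×micro: 10 ⇒ (c0=5, c1=10)
macro 3: S0 reads c0=5 → after 2×micro: -1; S1 reads c0=-1 → after 1×micro: -2 ⇒ (c0=-1, c1=-2)
macro 4: S0 reads c0=-1 → after 2×micro: -1; S1 reads c0=-1 → after 1×micro: -2 ⇒ (c0=-1, c1=-2)
macro 5: S0 reads c0=-1 → after 2×micro: -1; S1 reads c0=-1 → after 1×micro: -2 ⇒ (c0=-1, c1=-2)
macro 6: S0 reads c0=-1 → after 2×micro: -1; S1 reads c0=-1 → after 1×micro: -2 ⇒ (c0=-1, c1=-2)
macro 7: S0 reads c0=-1 → after 2×micro: -1; S1 reads c0=-1 → after 1×micro: -2 ⇒ (c0=-1, c1=-2)

c1 at macro-step 4 = -2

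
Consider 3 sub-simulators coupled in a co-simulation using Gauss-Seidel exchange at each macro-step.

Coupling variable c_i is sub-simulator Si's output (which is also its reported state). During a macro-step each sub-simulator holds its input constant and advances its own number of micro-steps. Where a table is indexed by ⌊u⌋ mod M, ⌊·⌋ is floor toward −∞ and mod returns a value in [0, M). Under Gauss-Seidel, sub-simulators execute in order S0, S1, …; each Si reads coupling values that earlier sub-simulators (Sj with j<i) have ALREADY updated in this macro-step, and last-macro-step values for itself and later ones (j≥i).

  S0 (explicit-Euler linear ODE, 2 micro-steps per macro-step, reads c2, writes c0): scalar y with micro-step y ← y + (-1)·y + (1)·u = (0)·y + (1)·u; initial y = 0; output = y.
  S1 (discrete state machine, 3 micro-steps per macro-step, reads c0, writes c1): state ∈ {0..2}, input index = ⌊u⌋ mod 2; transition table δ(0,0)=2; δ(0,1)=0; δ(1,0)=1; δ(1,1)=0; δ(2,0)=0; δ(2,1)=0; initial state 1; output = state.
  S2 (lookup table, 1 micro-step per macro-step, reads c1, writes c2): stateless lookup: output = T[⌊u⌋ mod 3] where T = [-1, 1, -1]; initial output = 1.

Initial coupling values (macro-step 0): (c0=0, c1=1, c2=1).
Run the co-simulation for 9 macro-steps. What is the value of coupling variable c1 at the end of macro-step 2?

c1 at macro-step 2 = 0

macro 1: S0 reads c2=1 → after 2×micro: 1; S1 reads c0=1 → after 3×micro: 0; S2 reads c1=0 → after 1×micro: -1 ⇒ (c0=1, c1=0, c2=-1)
macro 2: S0 reads c2=-1 → after 2×micro: -1; S1 reads c0=-1 → after 3×micro: 0; S2 reads c1=0 → after 1×micro: -1 ⇒ (c0=-1, c1=0, c2=-1)
macro 3: S0 reads c2=-1 → after 2×micro: -1; S1 reads c0=-1 → after 3×micro: 0; S2 reads c1=0 → after 1×micro: -1 ⇒ (c0=-1, c1=0, c2=-1)
macro 4: S0 reads c2=-1 → after 2×micro: -1; S1 reads c0=-1 → after 3×micro: 0; S2 reads c1=0 → after 1×micro: -1 ⇒ (c0=-1, c1=0, c2=-1)
macro 5: S0 reads c2=-1 → after 2×micro: -1; S1 reads c0=-1 → after 3×micro: 0; S2 reads c1=0 → after 1×micro: -1 ⇒ (c0=-1, c1=0, c2=-1)
macro 6: S0 reads c2=-1 → after 2×micro: -1; S1 reads c0=-1 → after 3×micro: 0; S2 reads c1=0 → after 1×micro: -1 ⇒ (c0=-1, c1=0, c2=-1)
macro 7: S0 reads c2=-1 → after 2×micro: -1; S1 reads c0=-1 → after 3×micro: 0; S2 reads c1=0 → after 1×micro: -1 ⇒ (c0=-1, c1=0, c2=-1)
macro 8: S0 reads c2=-1 → after 2×micro: -1; S1 reads c0=-1 → after 3×micro: 0; S2 reads c1=0 → after 1×micro: -1 ⇒ (c0=-1, c1=0, c2=-1)
macro 9: S0 reads c2=-1 → after 2×micro: -1; S1 reads c0=-1 → after 3×micro: 0; S2 reads c1=0 → after 1×micro: -1 ⇒ (c0=-1, c1=0, c2=-1)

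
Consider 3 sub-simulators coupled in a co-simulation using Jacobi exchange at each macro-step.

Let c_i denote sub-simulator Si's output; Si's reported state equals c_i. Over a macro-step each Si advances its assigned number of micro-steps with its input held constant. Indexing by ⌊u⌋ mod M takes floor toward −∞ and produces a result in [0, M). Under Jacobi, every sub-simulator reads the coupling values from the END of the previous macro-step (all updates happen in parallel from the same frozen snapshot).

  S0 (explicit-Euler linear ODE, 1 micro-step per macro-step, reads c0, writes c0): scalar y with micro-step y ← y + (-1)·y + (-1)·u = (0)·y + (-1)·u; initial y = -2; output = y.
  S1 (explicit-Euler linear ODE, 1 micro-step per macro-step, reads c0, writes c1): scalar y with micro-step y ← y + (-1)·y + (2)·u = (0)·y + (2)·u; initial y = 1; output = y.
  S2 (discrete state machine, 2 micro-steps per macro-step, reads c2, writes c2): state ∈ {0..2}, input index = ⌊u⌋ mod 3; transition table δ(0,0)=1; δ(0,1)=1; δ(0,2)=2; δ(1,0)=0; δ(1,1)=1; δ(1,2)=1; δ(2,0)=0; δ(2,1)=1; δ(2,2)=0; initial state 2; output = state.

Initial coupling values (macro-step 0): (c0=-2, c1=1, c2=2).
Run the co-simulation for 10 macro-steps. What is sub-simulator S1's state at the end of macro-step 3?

S1 state at macro-step 3 = -4

macro 1: S0 reads c0=-2 → after 1×micro: 2; S1 reads c0=-2 → after 1×micro: -4; S2 reads c2=2 → after 2×micro: 2 ⇒ (c0=2, c1=-4, c2=2)
macro 2: S0 reads c0=2 → after 1×micro: -2; S1 reads c0=2 → after 1×micro: 4; S2 reads c2=2 → after 2×micro: 2 ⇒ (c0=-2, c1=4, c2=2)
macro 3: S0 reads c0=-2 → after 1×micro: 2; S1 reads c0=-2 → after 1×micro: -4; S2 reads c2=2 → after 2×micro: 2 ⇒ (c0=2, c1=-4, c2=2)
macro 4: S0 reads c0=2 → after 1×micro: -2; S1 reads c0=2 → after 1×micro: 4; S2 reads c2=2 → after 2×micro: 2 ⇒ (c0=-2, c1=4, c2=2)
macro 5: S0 reads c0=-2 → after 1×micro: 2; S1 reads c0=-2 → after 1×micro: -4; S2 reads c2=2 → after 2×micro: 2 ⇒ (c0=2, c1=-4, c2=2)
macro 6: S0 reads c0=2 → after 1×micro: -2; S1 reads c0=2 → after 1×micro: 4; S2 reads c2=2 → after 2×micro: 2 ⇒ (c0=-2, c1=4, c2=2)
macro 7: S0 reads c0=-2 → after 1×micro: 2; S1 reads c0=-2 → after 1×micro: -4; S2 reads c2=2 → after 2×micro: 2 ⇒ (c0=2, c1=-4, c2=2)
macro 8: S0 reads c0=2 → after 1×micro: -2; S1 reads c0=2 → after 1×micro: 4; S2 reads c2=2 → after 2×micro: 2 ⇒ (c0=-2, c1=4, c2=2)
macro 9: S0 reads c0=-2 → after 1×micro: 2; S1 reads c0=-2 → after 1×micro: -4; S2 reads c2=2 → after 2×micro: 2 ⇒ (c0=2, c1=-4, c2=2)
macro 10: S0 reads c0=2 → after 1×micro: -2; S1 reads c0=2 → after 1×micro: 4; S2 reads c2=2 → after 2×micro: 2 ⇒ (c0=-2, c1=4, c2=2)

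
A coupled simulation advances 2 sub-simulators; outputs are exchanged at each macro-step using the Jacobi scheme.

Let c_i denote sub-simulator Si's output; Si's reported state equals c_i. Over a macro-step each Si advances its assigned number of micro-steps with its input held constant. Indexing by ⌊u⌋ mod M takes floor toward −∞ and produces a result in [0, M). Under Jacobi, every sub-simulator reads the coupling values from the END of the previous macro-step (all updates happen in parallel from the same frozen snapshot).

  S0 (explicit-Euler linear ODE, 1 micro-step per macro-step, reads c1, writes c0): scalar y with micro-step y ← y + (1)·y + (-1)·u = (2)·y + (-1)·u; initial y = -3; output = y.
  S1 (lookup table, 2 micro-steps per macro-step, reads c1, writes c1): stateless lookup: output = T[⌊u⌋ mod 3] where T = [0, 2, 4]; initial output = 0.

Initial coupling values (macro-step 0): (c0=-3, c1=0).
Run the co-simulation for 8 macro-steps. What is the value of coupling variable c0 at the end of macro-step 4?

c0 at macro-step 4 = -48

macro 1: S0 reads c1=0 → after 1×micro: -6; S1 reads c1=0 → after 2×micro: 0 ⇒ (c0=-6, c1=0)
macro 2: S0 reads c1=0 → after 1×micro: -12; S1 reads c1=0 → after 2×micro: 0 ⇒ (c0=-12, c1=0)
macro 3: S0 reads c1=0 → after 1×micro: -24; S1 reads c1=0 → after 2×micro: 0 ⇒ (c0=-24, c1=0)
macro 4: S0 reads c1=0 → after 1×micro: -48; S1 reads c1=0 → after 2×micro: 0 ⇒ (c0=-48, c1=0)
macro 5: S0 reads c1=0 → after 1×micro: -96; S1 reads c1=0 → after 2×micro: 0 ⇒ (c0=-96, c1=0)
macro 6: S0 reads c1=0 → after 1×micro: -192; S1 reads c1=0 → after 2×micro: 0 ⇒ (c0=-192, c1=0)
macro 7: S0 reads c1=0 → after 1×micro: -384; S1 reads c1=0 → after 2×micro: 0 ⇒ (c0=-384, c1=0)
macro 8: S0 reads c1=0 → after 1×micro: -768; S1 reads c1=0 → after 2×micro: 0 ⇒ (c0=-768, c1=0)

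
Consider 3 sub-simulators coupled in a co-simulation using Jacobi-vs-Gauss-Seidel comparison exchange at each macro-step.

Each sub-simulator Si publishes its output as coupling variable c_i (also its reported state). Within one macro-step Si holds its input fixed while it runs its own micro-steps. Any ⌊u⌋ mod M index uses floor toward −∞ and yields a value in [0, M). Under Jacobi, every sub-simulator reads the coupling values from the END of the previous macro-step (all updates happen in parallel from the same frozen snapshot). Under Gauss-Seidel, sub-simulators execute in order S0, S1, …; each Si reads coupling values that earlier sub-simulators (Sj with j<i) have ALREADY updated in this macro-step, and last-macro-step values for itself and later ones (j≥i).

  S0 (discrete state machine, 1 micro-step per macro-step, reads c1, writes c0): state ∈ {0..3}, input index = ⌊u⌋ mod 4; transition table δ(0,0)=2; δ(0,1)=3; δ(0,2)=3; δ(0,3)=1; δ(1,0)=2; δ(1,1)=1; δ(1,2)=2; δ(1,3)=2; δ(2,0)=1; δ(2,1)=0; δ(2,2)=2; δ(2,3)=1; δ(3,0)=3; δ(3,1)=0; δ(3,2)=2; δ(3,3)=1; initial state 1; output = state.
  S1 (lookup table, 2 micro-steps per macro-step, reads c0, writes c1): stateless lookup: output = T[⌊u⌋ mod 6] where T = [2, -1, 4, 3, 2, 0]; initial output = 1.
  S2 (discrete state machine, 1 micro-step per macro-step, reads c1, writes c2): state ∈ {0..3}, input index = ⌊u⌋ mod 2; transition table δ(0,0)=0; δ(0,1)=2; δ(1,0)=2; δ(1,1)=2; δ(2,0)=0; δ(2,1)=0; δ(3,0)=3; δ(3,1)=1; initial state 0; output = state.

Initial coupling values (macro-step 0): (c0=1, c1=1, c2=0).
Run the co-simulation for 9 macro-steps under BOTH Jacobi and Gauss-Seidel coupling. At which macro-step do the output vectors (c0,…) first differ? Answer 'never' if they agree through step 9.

[Jacobi] macro 1: S0 reads c1=1 → after 1×micro: 1; S1 reads c0=1 → after 2×micro: -1; S2 reads c1=1 → after 1×micro: 2 ⇒ (c0=1, c1=-1, c2=2)
[Jacobi] macro 2: S0 reads c1=-1 → after 1×micro: 2; S1 reads c0=1 → after 2×micro: -1; S2 reads c1=-1 → after 1×micro: 0 ⇒ (c0=2, c1=-1, c2=0)
[Jacobi] macro 3: S0 reads c1=-1 → after 1×micro: 1; S1 reads c0=2 → after 2×micro: 4; S2 reads c1=-1 → after 1×micro: 2 ⇒ (c0=1, c1=4, c2=2)
[Jacobi] macro 4: S0 reads c1=4 → after 1×micro: 2; S1 reads c0=1 → after 2×micro: -1; S2 reads c1=4 → after 1×micro: 0 ⇒ (c0=2, c1=-1, c2=0)
[Jacobi] macro 5: S0 reads c1=-1 → after 1×micro: 1; S1 reads c0=2 → after 2×micro: 4; S2 reads c1=-1 → after 1×micro: 2 ⇒ (c0=1, c1=4, c2=2)
[Jacobi] macro 6: S0 reads c1=4 → after 1×micro: 2; S1 reads c0=1 → after 2×micro: -1; S2 reads c1=4 → after 1×micro: 0 ⇒ (c0=2, c1=-1, c2=0)
[Jacobi] macro 7: S0 reads c1=-1 → after 1×micro: 1; S1 reads c0=2 → after 2×micro: 4; S2 reads c1=-1 → after 1×micro: 2 ⇒ (c0=1, c1=4, c2=2)
[Jacobi] macro 8: S0 reads c1=4 → after 1×micro: 2; S1 reads c0=1 → after 2×micro: -1; S2 reads c1=4 → after 1×micro: 0 ⇒ (c0=2, c1=-1, c2=0)
[Jacobi] macro 9: S0 reads c1=-1 → after 1×micro: 1; S1 reads c0=2 → after 2×micro: 4; S2 reads c1=-1 → after 1×micro: 2 ⇒ (c0=1, c1=4, c2=2)
[Gauss-Seidel] macro 1: S0 reads c1=1 → after 1×micro: 1; S1 reads c0=1 → after 2×micro: -1; S2 reads c1=-1 → after 1×micro: 2 ⇒ (c0=1, c1=-1, c2=2)
[Gauss-Seidel] macro 2: S0 reads c1=-1 → after 1×micro: 2; S1 reads c0=2 → after 2×micro: 4; S2 reads c1=4 → after 1×micro: 0 ⇒ (c0=2, c1=4, c2=0)
[Gauss-Seidel] macro 3: S0 reads c1=4 → after 1×micro: 1; S1 reads c0=1 → after 2×micro: -1; S2 reads c1=-1 → after 1×micro: 2 ⇒ (c0=1, c1=-1, c2=2)
[Gauss-Seidel] macro 4: S0 reads c1=-1 → after 1×micro: 2; S1 reads c0=2 → after 2×micro: 4; S2 reads c1=4 → after 1×micro: 0 ⇒ (c0=2, c1=4, c2=0)
[Gauss-Seidel] macro 5: S0 reads c1=4 → after 1×micro: 1; S1 reads c0=1 → after 2×micro: -1; S2 reads c1=-1 → after 1×micro: 2 ⇒ (c0=1, c1=-1, c2=2)
[Gauss-Seidel] macro 6: S0 reads c1=-1 → after 1×micro: 2; S1 reads c0=2 → after 2×micro: 4; S2 reads c1=4 → after 1×micro: 0 ⇒ (c0=2, c1=4, c2=0)
[Gauss-Seidel] macro 7: S0 reads c1=4 → after 1×micro: 1; S1 reads c0=1 → after 2×micro: -1; S2 reads c1=-1 → after 1×micro: 2 ⇒ (c0=1, c1=-1, c2=2)
[Gauss-Seidel] macro 8: S0 reads c1=-1 → after 1×micro: 2; S1 reads c0=2 → after 2×micro: 4; S2 reads c1=4 → after 1×micro: 0 ⇒ (c0=2, c1=4, c2=0)
[Gauss-Seidel] macro 9: S0 reads c1=4 → after 1×micro: 1; S1 reads c0=1 → after 2×micro: -1; S2 reads c1=-1 → after 1×micro: 2 ⇒ (c0=1, c1=-1, c2=2)

first divergence at macro-step: 2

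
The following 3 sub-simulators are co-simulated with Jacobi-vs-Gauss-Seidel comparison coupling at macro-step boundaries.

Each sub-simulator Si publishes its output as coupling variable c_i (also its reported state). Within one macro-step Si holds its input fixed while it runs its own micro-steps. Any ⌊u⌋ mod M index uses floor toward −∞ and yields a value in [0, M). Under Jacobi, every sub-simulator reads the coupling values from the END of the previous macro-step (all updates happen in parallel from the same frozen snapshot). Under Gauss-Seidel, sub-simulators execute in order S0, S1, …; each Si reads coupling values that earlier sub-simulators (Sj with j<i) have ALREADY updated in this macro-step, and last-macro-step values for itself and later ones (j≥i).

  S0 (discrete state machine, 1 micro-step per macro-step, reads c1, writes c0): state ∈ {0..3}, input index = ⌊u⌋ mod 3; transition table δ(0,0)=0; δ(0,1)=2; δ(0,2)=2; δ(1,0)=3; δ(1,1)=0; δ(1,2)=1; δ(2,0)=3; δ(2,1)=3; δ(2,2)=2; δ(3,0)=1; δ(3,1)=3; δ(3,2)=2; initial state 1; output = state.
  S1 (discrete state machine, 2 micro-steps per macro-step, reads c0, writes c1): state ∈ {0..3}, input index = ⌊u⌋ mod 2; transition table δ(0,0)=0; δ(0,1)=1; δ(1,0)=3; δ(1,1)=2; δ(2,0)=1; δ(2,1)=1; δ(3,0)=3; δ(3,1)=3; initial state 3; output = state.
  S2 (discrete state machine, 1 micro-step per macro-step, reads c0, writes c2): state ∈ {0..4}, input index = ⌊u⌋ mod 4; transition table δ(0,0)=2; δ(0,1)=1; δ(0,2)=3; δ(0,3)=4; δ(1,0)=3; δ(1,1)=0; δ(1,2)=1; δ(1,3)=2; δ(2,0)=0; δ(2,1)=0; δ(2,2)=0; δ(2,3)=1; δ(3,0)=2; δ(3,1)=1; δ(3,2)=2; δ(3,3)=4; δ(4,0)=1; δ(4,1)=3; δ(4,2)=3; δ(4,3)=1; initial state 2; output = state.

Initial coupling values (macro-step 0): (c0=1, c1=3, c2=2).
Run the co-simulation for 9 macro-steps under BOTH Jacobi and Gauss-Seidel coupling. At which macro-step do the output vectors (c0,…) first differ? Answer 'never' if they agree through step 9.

[Jacobi] macro 1: S0 reads c1=3 → after 1×micro: 3; S1 reads c0=1 → after 2×micro: 3; S2 reads c0=1 → after 1×micro: 0 ⇒ (c0=3, c1=3, c2=0)
[Jacobi] macro 2: S0 reads c1=3 → after 1×micro: 1; S1 reads c0=3 → after 2×micro: 3; S2 reads c0=3 → after 1×micro: 4 ⇒ (c0=1, c1=3, c2=4)
[Jacobi] macro 3: S0 reads c1=3 → after 1×micro: 3; S1 reads c0=1 → after 2×micro: 3; S2 reads c0=1 → after 1×micro: 3 ⇒ (c0=3, c1=3, c2=3)
[Jacobi] macro 4: S0 reads c1=3 → after 1×micro: 1; S1 reads c0=3 → after 2×micro: 3; S2 reads c0=3 → after 1×micro: 4 ⇒ (c0=1, c1=3, c2=4)
[Jacobi] macro 5: S0 reads c1=3 → after 1×micro: 3; S1 reads c0=1 → after 2×micro: 3; S2 reads c0=1 → after 1×micro: 3 ⇒ (c0=3, c1=3, c2=3)
[Jacobi] macro 6: S0 reads c1=3 → after 1×micro: 1; S1 reads c0=3 → after 2×micro: 3; S2 reads c0=3 → after 1×micro: 4 ⇒ (c0=1, c1=3, c2=4)
[Jacobi] macro 7: S0 reads c1=3 → after 1×micro: 3; S1 reads c0=1 → after 2×micro: 3; S2 reads c0=1 → after 1×micro: 3 ⇒ (c0=3, c1=3, c2=3)
[Jacobi] macro 8: S0 reads c1=3 → after 1×micro: 1; S1 reads c0=3 → after 2×micro: 3; S2 reads c0=3 → after 1×micro: 4 ⇒ (c0=1, c1=3, c2=4)
[Jacobi] macro 9: S0 reads c1=3 → after 1×micro: 3; S1 reads c0=1 → after 2×micro: 3; S2 reads c0=1 → after 1×micro: 3 ⇒ (c0=3, c1=3, c2=3)
[Gauss-Seidel] macro 1: S0 reads c1=3 → after 1×micro: 3; S1 reads c0=3 → after 2×micro: 3; S2 reads c0=3 → after 1×micro: 1 ⇒ (c0=3, c1=3, c2=1)
[Gauss-Seidel] macro 2: S0 reads c1=3 → after 1×micro: 1; S1 reads c0=1 → after 2×micro: 3; S2 reads c0=1 → after 1×micro: 0 ⇒ (c0=1, c1=3, c2=0)
[Gauss-Seidel] macro 3: S0 reads c1=3 → after 1×micro: 3; S1 reads c0=3 → after 2×micro: 3; S2 reads c0=3 → after 1×micro: 4 ⇒ (c0=3, c1=3, c2=4)
[Gauss-Seidel] macro 4: S0 reads c1=3 → after 1×micro: 1; S1 reads c0=1 → after 2×micro: 3; S2 reads c0=1 → after 1×micro: 3 ⇒ (c0=1, c1=3, c2=3)
[Gauss-Seidel] macro 5: S0 reads c1=3 → after 1×micro: 3; S1 reads c0=3 → after 2×micro: 3; S2 reads c0=3 → after 1×micro: 4 ⇒ (c0=3, c1=3, c2=4)
[Gauss-Seidel] macro 6: S0 reads c1=3 → after 1×micro: 1; S1 reads c0=1 → after 2×micro: 3; S2 reads c0=1 → after 1×micro: 3 ⇒ (c0=1, c1=3, c2=3)
[Gauss-Seidel] macro 7: S0 reads c1=3 → after 1×micro: 3; S1 reads c0=3 → after 2×micro: 3; S2 reads c0=3 → after 1×micro: 4 ⇒ (c0=3, c1=3, c2=4)
[Gauss-Seidel] macro 8: S0 reads c1=3 → after 1×micro: 1; S1 reads c0=1 → after 2×micro: 3; S2 reads c0=1 → after 1×micro: 3 ⇒ (c0=1, c1=3, c2=3)
[Gauss-Seidel] macro 9: S0 reads c1=3 → after 1×micro: 3; S1 reads c0=3 → after 2×micro: 3; S2 reads c0=3 → after 1×micro: 4 ⇒ (c0=3, c1=3, c2=4)

first divergence at macro-step: 1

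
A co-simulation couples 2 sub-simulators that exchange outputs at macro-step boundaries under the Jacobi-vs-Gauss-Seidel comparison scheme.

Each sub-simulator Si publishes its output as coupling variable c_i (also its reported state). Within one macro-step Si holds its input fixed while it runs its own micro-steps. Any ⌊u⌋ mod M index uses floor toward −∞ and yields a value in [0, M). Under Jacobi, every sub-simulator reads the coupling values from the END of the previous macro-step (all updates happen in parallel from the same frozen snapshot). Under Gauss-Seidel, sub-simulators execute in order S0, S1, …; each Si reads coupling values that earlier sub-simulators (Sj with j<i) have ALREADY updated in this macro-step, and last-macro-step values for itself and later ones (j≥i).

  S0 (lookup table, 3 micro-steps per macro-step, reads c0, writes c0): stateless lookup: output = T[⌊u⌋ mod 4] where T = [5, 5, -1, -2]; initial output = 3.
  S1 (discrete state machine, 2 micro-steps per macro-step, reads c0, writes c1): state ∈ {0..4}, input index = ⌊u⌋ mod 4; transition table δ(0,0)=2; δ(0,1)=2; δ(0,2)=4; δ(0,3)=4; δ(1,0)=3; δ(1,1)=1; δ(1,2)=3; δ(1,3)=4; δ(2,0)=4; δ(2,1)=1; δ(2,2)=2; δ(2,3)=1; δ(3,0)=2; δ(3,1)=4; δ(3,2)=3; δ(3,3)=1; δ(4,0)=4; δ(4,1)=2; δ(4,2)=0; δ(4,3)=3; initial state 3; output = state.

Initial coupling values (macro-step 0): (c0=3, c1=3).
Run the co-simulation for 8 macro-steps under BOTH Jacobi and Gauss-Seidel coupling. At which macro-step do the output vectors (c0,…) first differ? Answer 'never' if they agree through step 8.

[Jacobi] macro 1: S0 reads c0=3 → after 3×micro: -2; S1 reads c0=3 → after 2×micro: 4 ⇒ (c0=-2, c1=4)
[Jacobi] macro 2: S0 reads c0=-2 → after 3×micro: -1; S1 reads c0=-2 → after 2×micro: 4 ⇒ (c0=-1, c1=4)
[Jacobi] macro 3: S0 reads c0=-1 → after 3×micro: -2; S1 reads c0=-1 → after 2×micro: 1 ⇒ (c0=-2, c1=1)
[Jacobi] macro 4: S0 reads c0=-2 → after 3×micro: -1; S1 reads c0=-2 → after 2×micro: 3 ⇒ (c0=-1, c1=3)
[Jacobi] macro 5: S0 reads c0=-1 → after 3×micro: -2; S1 reads c0=-1 → after 2×micro: 4 ⇒ (c0=-2, c1=4)
[Jacobi] macro 6: S0 reads c0=-2 → after 3×micro: -1; S1 reads c0=-2 → after 2×micro: 4 ⇒ (c0=-1, c1=4)
[Jacobi] macro 7: S0 reads c0=-1 → after 3×micro: -2; S1 reads c0=-1 → after 2×micro: 1 ⇒ (c0=-2, c1=1)
[Jacobi] macro 8: S0 reads c0=-2 → after 3×micro: -1; S1 reads c0=-2 → after 2×micro: 3 ⇒ (c0=-1, c1=3)
[Gauss-Seidel] macro 1: S0 reads c0=3 → after 3×micro: -2; S1 reads c0=-2 → after 2×micro: 3 ⇒ (c0=-2, c1=3)
[Gauss-Seidel] macro 2: S0 reads c0=-2 → after 3×micro: -1; S1 reads c0=-1 → after 2×micro: 4 ⇒ (c0=-1, c1=4)
[Gauss-Seidel] macro 3: S0 reads c0=-1 → after 3×micro: -2; S1 reads c0=-2 → after 2×micro: 4 ⇒ (c0=-2, c1=4)
[Gauss-Seidel] macro 4: S0 reads c0=-2 → after 3×micro: -1; S1 reads c0=-1 → after 2×micro: 1 ⇒ (c0=-1, c1=1)
[Gauss-Seidel] macro 5: S0 reads c0=-1 → after 3×micro: -2; S1 reads c0=-2 → after 2×micro: 3 ⇒ (c0=-2, c1=3)
[Gauss-Seidel] macro 6: S0 reads c0=-2 → after 3×micro: -1; S1 reads c0=-1 → after 2×micro: 4 ⇒ (c0=-1, c1=4)
[Gauss-Seidel] macro 7: S0 reads c0=-1 → after 3×micro: -2; S1 reads c0=-2 → after 2×micro: 4 ⇒ (c0=-2, c1=4)
[Gauss-Seidel] macro 8: S0 reads c0=-2 → after 3×micro: -1; S1 reads c0=-1 → after 2×micro: 1 ⇒ (c0=-1, c1=1)

first divergence at macro-step: 1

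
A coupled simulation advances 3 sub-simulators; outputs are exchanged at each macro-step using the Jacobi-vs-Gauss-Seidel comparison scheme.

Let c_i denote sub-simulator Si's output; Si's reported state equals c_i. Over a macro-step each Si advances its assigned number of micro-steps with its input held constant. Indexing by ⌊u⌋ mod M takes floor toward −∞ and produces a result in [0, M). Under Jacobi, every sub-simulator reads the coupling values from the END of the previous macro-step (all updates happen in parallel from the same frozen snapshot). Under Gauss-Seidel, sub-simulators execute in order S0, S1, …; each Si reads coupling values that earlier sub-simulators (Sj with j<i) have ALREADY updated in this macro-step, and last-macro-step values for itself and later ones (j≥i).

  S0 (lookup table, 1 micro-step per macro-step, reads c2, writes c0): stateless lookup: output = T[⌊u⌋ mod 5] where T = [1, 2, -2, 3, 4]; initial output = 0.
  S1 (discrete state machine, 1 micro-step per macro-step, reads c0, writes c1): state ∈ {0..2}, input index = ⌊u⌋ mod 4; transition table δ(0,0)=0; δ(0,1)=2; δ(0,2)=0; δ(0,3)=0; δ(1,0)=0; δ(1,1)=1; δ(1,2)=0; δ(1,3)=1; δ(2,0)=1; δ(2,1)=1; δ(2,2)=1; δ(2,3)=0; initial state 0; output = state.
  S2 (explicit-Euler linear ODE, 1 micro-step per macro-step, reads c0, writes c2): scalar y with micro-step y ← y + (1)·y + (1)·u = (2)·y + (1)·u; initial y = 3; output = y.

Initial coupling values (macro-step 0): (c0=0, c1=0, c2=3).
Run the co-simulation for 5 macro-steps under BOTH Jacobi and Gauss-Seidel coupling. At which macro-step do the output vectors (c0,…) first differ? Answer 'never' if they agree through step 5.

[Jacobi] macro 1: S0 reads c2=3 → after 1×micro: 3; S1 reads c0=0 → after 1×micro: 0; S2 reads c0=0 → after 1×micro: 6 ⇒ (c0=3, c1=0, c2=6)
[Jacobi] macro 2: S0 reads c2=6 → after 1×micro: 2; S1 reads c0=3 → after 1×micro: 0; S2 reads c0=3 → after 1×micro: 15 ⇒ (c0=2, c1=0, c2=15)
[Jacobi] macro 3: S0 reads c2=15 → after 1×micro: 1; S1 reads c0=2 → after 1×micro: 0; S2 reads c0=2 → after 1×micro: 32 ⇒ (c0=1, c1=0, c2=32)
[Jacobi] macro 4: S0 reads c2=32 → after 1×micro: -2; S1 reads c0=1 → after 1×micro: 2; S2 reads c0=1 → after 1×micro: 65 ⇒ (c0=-2, c1=2, c2=65)
[Jacobi] macro 5: S0 reads c2=65 → after 1×micro: 1; S1 reads c0=-2 → after 1×micro: 1; S2 reads c0=-2 → after 1×micro: 128 ⇒ (c0=1, c1=1, c2=128)
[Gauss-Seidel] macro 1: S0 reads c2=3 → after 1×micro: 3; S1 reads c0=3 → after 1×micro: 0; S2 reads c0=3 → after 1×micro: 9 ⇒ (c0=3, c1=0, c2=9)
[Gauss-Seidel] macro 2: S0 reads c2=9 → after 1×micro: 4; S1 reads c0=4 → after 1×micro: 0; S2 reads c0=4 → after 1×micro: 22 ⇒ (c0=4, c1=0, c2=22)
[Gauss-Seidel] macro 3: S0 reads c2=22 → after 1×micro: -2; S1 reads c0=-2 → after 1×micro: 0; S2 reads c0=-2 → after 1×micro: 42 ⇒ (c0=-2, c1=0, c2=42)
[Gauss-Seidel] macro 4: S0 reads c2=42 → after 1×micro: -2; S1 reads c0=-2 → after 1×micro: 0; S2 reads c0=-2 → after 1×micro: 82 ⇒ (c0=-2, c1=0, c2=82)
[Gauss-Seidel] macro 5: S0 reads c2=82 → after 1×micro: -2; S1 reads c0=-2 → after 1×micro: 0; S2 reads c0=-2 → after 1×micro: 162 ⇒ (c0=-2, c1=0, c2=162)

first divergence at macro-step: 1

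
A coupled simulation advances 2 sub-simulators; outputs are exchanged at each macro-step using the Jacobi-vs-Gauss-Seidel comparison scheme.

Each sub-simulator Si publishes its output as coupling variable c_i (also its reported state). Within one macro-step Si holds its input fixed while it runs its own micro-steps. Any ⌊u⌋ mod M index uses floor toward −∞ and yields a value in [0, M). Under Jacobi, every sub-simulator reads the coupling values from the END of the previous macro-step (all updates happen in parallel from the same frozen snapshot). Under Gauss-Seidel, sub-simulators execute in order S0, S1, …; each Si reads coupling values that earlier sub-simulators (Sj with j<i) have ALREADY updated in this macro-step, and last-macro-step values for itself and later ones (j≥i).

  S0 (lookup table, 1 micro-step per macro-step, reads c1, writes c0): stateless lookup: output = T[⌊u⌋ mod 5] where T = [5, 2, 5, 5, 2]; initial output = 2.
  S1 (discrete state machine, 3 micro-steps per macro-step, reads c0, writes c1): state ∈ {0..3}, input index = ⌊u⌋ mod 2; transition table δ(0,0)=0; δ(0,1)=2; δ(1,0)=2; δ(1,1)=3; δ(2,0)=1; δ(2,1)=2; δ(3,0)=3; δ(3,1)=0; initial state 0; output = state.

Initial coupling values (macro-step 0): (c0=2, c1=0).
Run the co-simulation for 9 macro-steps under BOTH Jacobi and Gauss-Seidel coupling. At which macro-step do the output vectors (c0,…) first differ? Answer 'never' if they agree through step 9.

[Jacobi] macro 1: S0 reads c1=0 → after 1×micro: 5; S1 reads c0=2 → after 3×micro: 0 ⇒ (c0=5, c1=0)
[Jacobi] macro 2: S0 reads c1=0 → after 1×micro: 5; S1 reads c0=5 → after 3×micro: 2 ⇒ (c0=5, c1=2)
[Jacobi] macro 3: S0 reads c1=2 → after 1×micro: 5; S1 reads c0=5 → after 3×micro: 2 ⇒ (c0=5, c1=2)
[Jacobi] macro 4: S0 reads c1=2 → after 1×micro: 5; S1 reads c0=5 → after 3×micro: 2 ⇒ (c0=5, c1=2)
[Jacobi] macro 5: S0 reads c1=2 → after 1×micro: 5; S1 reads c0=5 → after 3×micro: 2 ⇒ (c0=5, c1=2)
[Jacobi] macro 6: S0 reads c1=2 → after 1×micro: 5; S1 reads c0=5 → after 3×micro: 2 ⇒ (c0=5, c1=2)
[Jacobi] macro 7: S0 reads c1=2 → after 1×micro: 5; S1 reads c0=5 → after 3×micro: 2 ⇒ (c0=5, c1=2)
[Jacobi] macro 8: S0 reads c1=2 → after 1×micro: 5; S1 reads c0=5 → after 3×micro: 2 ⇒ (c0=5, c1=2)
[Jacobi] macro 9: S0 reads c1=2 → after 1×micro: 5; S1 reads c0=5 → after 3×micro: 2 ⇒ (c0=5, c1=2)
[Gauss-Seidel] macro 1: S0 reads c1=0 → after 1×micro: 5; S1 reads c0=5 → after 3×micro: 2 ⇒ (c0=5, c1=2)
[Gauss-Seidel] macro 2: S0 reads c1=2 → after 1×micro: 5; S1 reads c0=5 → after 3×micro: 2 ⇒ (c0=5, c1=2)
[Gauss-Seidel] macro 3: S0 reads c1=2 → after 1×micro: 5; S1 reads c0=5 → after 3×micro: 2 ⇒ (c0=5, c1=2)
[Gauss-Seidel] macro 4: S0 reads c1=2 → after 1×micro: 5; S1 reads c0=5 → after 3×micro: 2 ⇒ (c0=5, c1=2)
[Gauss-Seidel] macro 5: S0 reads c1=2 → after 1×micro: 5; S1 reads c0=5 → after 3×micro: 2 ⇒ (c0=5, c1=2)
[Gauss-Seidel] macro 6: S0 reads c1=2 → after 1×micro: 5; S1 reads c0=5 → after 3×micro: 2 ⇒ (c0=5, c1=2)
[Gauss-Seidel] macro 7: S0 reads c1=2 → after 1×micro: 5; S1 reads c0=5 → after 3×micro: 2 ⇒ (c0=5, c1=2)
[Gauss-Seidel] macro 8: S0 reads c1=2 → after 1×micro: 5; S1 reads c0=5 → after 3×micro: 2 ⇒ (c0=5, c1=2)
[Gauss-Seidel] macro 9: S0 reads c1=2 → after 1×micro: 5; S1 reads c0=5 → after 3×micro: 2 ⇒ (c0=5, c1=2)

first divergence at macro-step: 1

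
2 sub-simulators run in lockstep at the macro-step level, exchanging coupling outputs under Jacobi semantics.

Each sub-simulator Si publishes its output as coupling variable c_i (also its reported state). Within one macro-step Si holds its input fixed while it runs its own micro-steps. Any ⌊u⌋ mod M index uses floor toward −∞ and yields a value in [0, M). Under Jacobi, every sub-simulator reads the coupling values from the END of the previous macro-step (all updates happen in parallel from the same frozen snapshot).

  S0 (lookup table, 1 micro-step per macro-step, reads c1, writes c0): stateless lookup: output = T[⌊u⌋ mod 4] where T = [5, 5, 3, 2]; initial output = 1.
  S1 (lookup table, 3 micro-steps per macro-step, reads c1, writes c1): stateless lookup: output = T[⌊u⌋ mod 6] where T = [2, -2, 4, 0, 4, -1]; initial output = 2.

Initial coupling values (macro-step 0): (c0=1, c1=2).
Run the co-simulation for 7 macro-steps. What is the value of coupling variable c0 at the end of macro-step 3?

c0 at macro-step 3 = 5

macro 1: S0 reads c1=2 → after 1×micro: 3; S1 reads c1=2 → after 3×micro: 4 ⇒ (c0=3, c1=4)
macro 2: S0 reads c1=4 → after 1×micro: 5; S1 reads c1=4 → after 3×micro: 4 ⇒ (c0=5, c1=4)
macro 3: S0 reads c1=4 → after 1×micro: 5; S1 reads c1=4 → after 3×micro: 4 ⇒ (c0=5, c1=4)
macro 4: S0 reads c1=4 → after 1×micro: 5; S1 reads c1=4 → after 3×micro: 4 ⇒ (c0=5, c1=4)
macro 5: S0 reads c1=4 → after 1×micro: 5; S1 reads c1=4 → after 3×micro: 4 ⇒ (c0=5, c1=4)
macro 6: S0 reads c1=4 → after 1×micro: 5; S1 reads c1=4 → after 3×micro: 4 ⇒ (c0=5, c1=4)
macro 7: S0 reads c1=4 → after 1×micro: 5; S1 reads c1=4 → after 3×micro: 4 ⇒ (c0=5, c1=4)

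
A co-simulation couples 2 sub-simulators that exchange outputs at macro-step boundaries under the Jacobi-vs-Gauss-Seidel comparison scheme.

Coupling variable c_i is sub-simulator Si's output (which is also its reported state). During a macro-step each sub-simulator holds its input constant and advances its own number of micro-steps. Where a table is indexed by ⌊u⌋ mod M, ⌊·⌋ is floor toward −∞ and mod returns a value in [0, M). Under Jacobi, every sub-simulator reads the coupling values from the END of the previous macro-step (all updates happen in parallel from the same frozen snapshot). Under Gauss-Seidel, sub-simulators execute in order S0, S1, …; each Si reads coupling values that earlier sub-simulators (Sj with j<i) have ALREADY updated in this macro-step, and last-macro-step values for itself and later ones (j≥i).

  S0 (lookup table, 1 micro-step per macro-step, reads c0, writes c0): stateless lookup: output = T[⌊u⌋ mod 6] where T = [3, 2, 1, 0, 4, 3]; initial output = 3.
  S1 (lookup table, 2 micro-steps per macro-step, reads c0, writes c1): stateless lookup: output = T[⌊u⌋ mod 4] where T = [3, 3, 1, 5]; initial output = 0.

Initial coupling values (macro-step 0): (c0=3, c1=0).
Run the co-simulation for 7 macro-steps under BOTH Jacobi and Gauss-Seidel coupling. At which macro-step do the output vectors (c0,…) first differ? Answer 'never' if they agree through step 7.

[Jacobi] macro 1: S0 reads c0=3 → after 1×micro: 0; S1 reads c0=3 → after 2×micro: 5 ⇒ (c0=0, c1=5)
[Jacobi] macro 2: S0 reads c0=0 → after 1×micro: 3; S1 reads c0=0 → after 2×micro: 3 ⇒ (c0=3, c1=3)
[Jacobi] macro 3: S0 reads c0=3 → after 1×micro: 0; S1 reads c0=3 → after 2×micro: 5 ⇒ (c0=0, c1=5)
[Jacobi] macro 4: S0 reads c0=0 → after 1×micro: 3; S1 reads c0=0 → after 2×micro: 3 ⇒ (c0=3, c1=3)
[Jacobi] macro 5: S0 reads c0=3 → after 1×micro: 0; S1 reads c0=3 → after 2×micro: 5 ⇒ (c0=0, c1=5)
[Jacobi] macro 6: S0 reads c0=0 → after 1×micro: 3; S1 reads c0=0 → after 2×micro: 3 ⇒ (c0=3, c1=3)
[Jacobi] macro 7: S0 reads c0=3 → after 1×micro: 0; S1 reads c0=3 → after 2×micro: 5 ⇒ (c0=0, c1=5)
[Gauss-Seidel] macro 1: S0 reads c0=3 → after 1×micro: 0; S1 reads c0=0 → after 2×micro: 3 ⇒ (c0=0, c1=3)
[Gauss-Seidel] macro 2: S0 reads c0=0 → after 1×micro: 3; S1 reads c0=3 → after 2×micro: 5 ⇒ (c0=3, c1=5)
[Gauss-Seidel] macro 3: S0 reads c0=3 → after 1×micro: 0; S1 reads c0=0 → after 2×micro: 3 ⇒ (c0=0, c1=3)
[Gauss-Seidel] macro 4: S0 reads c0=0 → after 1×micro: 3; S1 reads c0=3 → after 2×micro: 5 ⇒ (c0=3, c1=5)
[Gauss-Seidel] macro 5: S0 reads c0=3 → after 1×micro: 0; S1 reads c0=0 → after 2×micro: 3 ⇒ (c0=0, c1=3)
[Gauss-Seidel] macro 6: S0 reads c0=0 → after 1×micro: 3; S1 reads c0=3 → after 2×micro: 5 ⇒ (c0=3, c1=5)
[Gauss-Seidel] macro 7: S0 reads c0=3 → after 1×micro: 0; S1 reads c0=0 → after 2×micro: 3 ⇒ (c0=0, c1=3)

first divergence at macro-step: 1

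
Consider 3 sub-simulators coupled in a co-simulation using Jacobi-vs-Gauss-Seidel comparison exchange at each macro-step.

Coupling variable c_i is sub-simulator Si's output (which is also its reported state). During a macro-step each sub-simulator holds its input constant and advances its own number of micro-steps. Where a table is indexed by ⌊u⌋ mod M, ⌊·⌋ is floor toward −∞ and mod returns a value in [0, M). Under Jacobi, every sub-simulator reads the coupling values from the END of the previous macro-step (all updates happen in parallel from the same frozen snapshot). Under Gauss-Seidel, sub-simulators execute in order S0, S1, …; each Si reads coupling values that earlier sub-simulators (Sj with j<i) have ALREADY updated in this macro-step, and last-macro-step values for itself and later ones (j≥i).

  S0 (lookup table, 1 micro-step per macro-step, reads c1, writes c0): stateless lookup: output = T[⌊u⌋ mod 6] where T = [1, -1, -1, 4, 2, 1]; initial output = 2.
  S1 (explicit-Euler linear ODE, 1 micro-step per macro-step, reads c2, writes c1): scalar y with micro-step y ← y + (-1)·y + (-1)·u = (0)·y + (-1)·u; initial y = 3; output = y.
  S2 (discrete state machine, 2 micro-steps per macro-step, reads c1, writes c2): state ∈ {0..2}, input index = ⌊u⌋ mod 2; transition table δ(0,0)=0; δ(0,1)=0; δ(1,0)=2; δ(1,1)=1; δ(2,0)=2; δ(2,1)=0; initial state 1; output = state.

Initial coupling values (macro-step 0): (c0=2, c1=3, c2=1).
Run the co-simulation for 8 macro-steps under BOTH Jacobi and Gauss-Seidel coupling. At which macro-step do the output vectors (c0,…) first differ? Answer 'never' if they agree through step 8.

[Jacobi] macro 1: S0 reads c1=3 → after 1×micro: 4; S1 reads c2=1 → after 1×micro: -1; S2 reads c1=3 → after 2×micro: 1 ⇒ (c0=4, c1=-1, c2=1)
[Jacobi] macro 2: S0 reads c1=-1 → after 1×micro: 1; S1 reads c2=1 → after 1×micro: -1; S2 reads c1=-1 → after 2×micro: 1 ⇒ (c0=1, c1=-1, c2=1)
[Jacobi] macro 3: S0 reads c1=-1 → after 1×micro: 1; S1 reads c2=1 → after 1×micro: -1; S2 reads c1=-1 → after 2×micro: 1 ⇒ (c0=1, c1=-1, c2=1)
[Jacobi] macro 4: S0 reads c1=-1 → after 1×micro: 1; S1 reads c2=1 → after 1×micro: -1; S2 reads c1=-1 → after 2×micro: 1 ⇒ (c0=1, c1=-1, c2=1)
[Jacobi] macro 5: S0 reads c1=-1 → after 1×micro: 1; S1 reads c2=1 → after 1×micro: -1; S2 reads c1=-1 → after 2×micro: 1 ⇒ (c0=1, c1=-1, c2=1)
[Jacobi] macro 6: S0 reads c1=-1 → after 1×micro: 1; S1 reads c2=1 → after 1×micro: -1; S2 reads c1=-1 → after 2×micro: 1 ⇒ (c0=1, c1=-1, c2=1)
[Jacobi] macro 7: S0 reads c1=-1 → after 1×micro: 1; S1 reads c2=1 → after 1×micro: -1; S2 reads c1=-1 → after 2×micro: 1 ⇒ (c0=1, c1=-1, c2=1)
[Jacobi] macro 8: S0 reads c1=-1 → after 1×micro: 1; S1 reads c2=1 → after 1×micro: -1; S2 reads c1=-1 → after 2×micro: 1 ⇒ (c0=1, c1=-1, c2=1)
[Gauss-Seidel] macro 1: S0 reads c1=3 → after 1×micro: 4; S1 reads c2=1 → after 1×micro: -1; S2 reads c1=-1 → after 2×micro: 1 ⇒ (c0=4, c1=-1, c2=1)
[Gauss-Seidel] macro 2: S0 reads c1=-1 → after 1×micro: 1; S1 reads c2=1 → after 1×micro: -1; S2 reads c1=-1 → after 2×micro: 1 ⇒ (c0=1, c1=-1, c2=1)
[Gauss-Seidel] macro 3: S0 reads c1=-1 → after 1×micro: 1; S1 reads c2=1 → after 1×micro: -1; S2 reads c1=-1 → after 2×micro: 1 ⇒ (c0=1, c1=-1, c2=1)
[Gauss-Seidel] macro 4: S0 reads c1=-1 → after 1×micro: 1; S1 reads c2=1 → after 1×micro: -1; S2 reads c1=-1 → after 2×micro: 1 ⇒ (c0=1, c1=-1, c2=1)
[Gauss-Seidel] macro 5: S0 reads c1=-1 → after 1×micro: 1; S1 reads c2=1 → after 1×micro: -1; S2 reads c1=-1 → after 2×micro: 1 ⇒ (c0=1, c1=-1, c2=1)
[Gauss-Seidel] macro 6: S0 reads c1=-1 → after 1×micro: 1; S1 reads c2=1 → after 1×micro: -1; S2 reads c1=-1 → after 2×micro: 1 ⇒ (c0=1, c1=-1, c2=1)
[Gauss-Seidel] macro 7: S0 reads c1=-1 → after 1×micro: 1; S1 reads c2=1 → after 1×micro: -1; S2 reads c1=-1 → after 2×micro: 1 ⇒ (c0=1, c1=-1, c2=1)
[Gauss-Seidel] macro 8: S0 reads c1=-1 → after 1×micro: 1; S1 reads c2=1 → after 1×micro: -1; S2 reads c1=-1 → after 2×micro: 1 ⇒ (c0=1, c1=-1, c2=1)

first divergence at macro-step: never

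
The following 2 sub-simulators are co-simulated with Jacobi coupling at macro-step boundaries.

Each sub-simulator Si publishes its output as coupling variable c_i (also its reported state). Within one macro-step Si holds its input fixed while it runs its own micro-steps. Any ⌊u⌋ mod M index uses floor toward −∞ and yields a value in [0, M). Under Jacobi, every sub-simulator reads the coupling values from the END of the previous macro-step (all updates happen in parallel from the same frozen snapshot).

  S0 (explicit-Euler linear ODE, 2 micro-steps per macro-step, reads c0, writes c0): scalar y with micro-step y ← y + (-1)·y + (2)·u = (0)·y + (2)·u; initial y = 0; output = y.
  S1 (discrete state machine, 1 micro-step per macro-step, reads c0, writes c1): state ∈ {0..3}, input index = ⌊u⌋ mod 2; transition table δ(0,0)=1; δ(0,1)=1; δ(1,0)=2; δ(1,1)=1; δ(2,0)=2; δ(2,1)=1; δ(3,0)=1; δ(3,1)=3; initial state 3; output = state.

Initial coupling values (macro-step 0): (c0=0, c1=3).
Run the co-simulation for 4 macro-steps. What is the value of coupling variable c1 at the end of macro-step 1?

macro 1: S0 reads c0=0 → after 2×micro: 0; S1 reads c0=0 → after 1×micro: 1 ⇒ (c0=0, c1=1)
macro 2: S0 reads c0=0 → after 2×micro: 0; S1 reads c0=0 → after 1×micro: 2 ⇒ (c0=0, c1=2)
macro 3: S0 reads c0=0 → after 2×micro: 0; S1 reads c0=0 → after 1×micro: 2 ⇒ (c0=0, c1=2)
macro 4: S0 reads c0=0 → after 2×micro: 0; S1 reads c0=0 → after 1×micro: 2 ⇒ (c0=0, c1=2)

c1 at macro-step 1 = 1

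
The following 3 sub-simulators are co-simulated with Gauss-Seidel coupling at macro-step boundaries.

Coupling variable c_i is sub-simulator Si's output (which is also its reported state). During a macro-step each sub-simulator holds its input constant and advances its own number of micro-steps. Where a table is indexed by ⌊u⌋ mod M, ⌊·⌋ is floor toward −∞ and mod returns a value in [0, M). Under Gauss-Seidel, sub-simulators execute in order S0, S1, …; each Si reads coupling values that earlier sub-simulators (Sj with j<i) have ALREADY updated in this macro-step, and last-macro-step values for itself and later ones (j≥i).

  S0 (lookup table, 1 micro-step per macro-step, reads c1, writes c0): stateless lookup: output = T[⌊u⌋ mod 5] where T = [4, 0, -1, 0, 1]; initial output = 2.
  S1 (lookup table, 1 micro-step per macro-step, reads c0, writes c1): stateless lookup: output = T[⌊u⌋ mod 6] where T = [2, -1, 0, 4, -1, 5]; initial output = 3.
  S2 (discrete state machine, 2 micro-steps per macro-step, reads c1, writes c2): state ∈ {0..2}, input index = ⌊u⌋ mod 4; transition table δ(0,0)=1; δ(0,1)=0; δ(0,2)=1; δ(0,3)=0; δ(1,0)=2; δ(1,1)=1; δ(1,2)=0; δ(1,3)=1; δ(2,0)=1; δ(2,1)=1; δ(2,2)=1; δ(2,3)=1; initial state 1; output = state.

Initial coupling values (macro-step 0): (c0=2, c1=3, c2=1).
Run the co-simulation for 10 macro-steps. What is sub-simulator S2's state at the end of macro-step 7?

macro 1: S0 reads c1=3 → after 1×micro: 0; S1 reads c0=0 → after 1×micro: 2; S2 reads c1=2 → after 2×micro: 1 ⇒ (c0=0, c1=2, c2=1)
macro 2: S0 reads c1=2 → after 1×micro: -1; S1 reads c0=-1 → after 1×micro: 5; S2 reads c1=5 → after 2×micro: 1 ⇒ (c0=-1, c1=5, c2=1)
macro 3: S0 reads c1=5 → after 1×micro: 4; S1 reads c0=4 → after 1×micro: -1; S2 reads c1=-1 → after 2×micro: 1 ⇒ (c0=4, c1=-1, c2=1)
macro 4: S0 reads c1=-1 → after 1×micro: 1; S1 reads c0=1 → after 1×micro: -1; S2 reads c1=-1 → after 2×micro: 1 ⇒ (c0=1, c1=-1, c2=1)
macro 5: S0 reads c1=-1 → after 1×micro: 1; S1 reads c0=1 → after 1×micro: -1; S2 reads c1=-1 → after 2×micro: 1 ⇒ (c0=1, c1=-1, c2=1)
macro 6: S0 reads c1=-1 → after 1×micro: 1; S1 reads c0=1 → after 1×micro: -1; S2 reads c1=-1 → after 2×micro: 1 ⇒ (c0=1, c1=-1, c2=1)
macro 7: S0 reads c1=-1 → after 1×micro: 1; S1 reads c0=1 → after 1×micro: -1; S2 reads c1=-1 → after 2×micro: 1 ⇒ (c0=1, c1=-1, c2=1)
macro 8: S0 reads c1=-1 → after 1×micro: 1; S1 reads c0=1 → after 1×micro: -1; S2 reads c1=-1 → after 2×micro: 1 ⇒ (c0=1, c1=-1, c2=1)
macro 9: S0 reads c1=-1 → after 1×micro: 1; S1 reads c0=1 → after 1×micro: -1; S2 reads c1=-1 → after 2×micro: 1 ⇒ (c0=1, c1=-1, c2=1)
macro 10: S0 reads c1=-1 → after 1×micro: 1; S1 reads c0=1 → after 1×micro: -1; S2 reads c1=-1 → after 2×micro: 1 ⇒ (c0=1, c1=-1, c2=1)

S2 state at macro-step 7 = 1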